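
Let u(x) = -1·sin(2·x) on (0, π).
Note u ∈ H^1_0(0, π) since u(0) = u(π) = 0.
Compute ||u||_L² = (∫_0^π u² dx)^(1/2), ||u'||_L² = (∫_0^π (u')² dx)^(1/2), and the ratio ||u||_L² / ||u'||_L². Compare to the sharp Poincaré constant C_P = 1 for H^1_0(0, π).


||u||_L² / ||u'||_L² = 1/2 < C_P = 1.

u(x) = -1·sin(2·x), so u'(x) = -2*cos(2*x).
Writing u(x) = A·sin(kπx/L) with A = -1 and k = 2, use ∫_0^L sin²(kπx/L) dx = L/2 and ∫_0^L cos²(kπx/L) dx = L/2.
u² = 1·sin²(2·x) and (u')² = 4·cos²(2·x), and each of sin², cos² integrates to L/2 = π/2 over (0, π).
∫_0^π u² dx = π/2, so ||u||_L² = sqrt(2)*sqrt(π)/2.
∫_0^π (u')² dx = 2*π, so ||u'||_L² = sqrt(2)*sqrt(π).
Ratio ||u||_L² / ||u'||_L² = 1/2.
Sharp Poincaré constant on H^1_0(0, π) is C_P = L/π = 1, achieved by sin(x).
This is the k = 2 harmonic; the ratio L/(kπ) is strictly less than C_P = L/π, consistent with the sharp inequality ||u||_L² ≤ C_P ||u'||_L².


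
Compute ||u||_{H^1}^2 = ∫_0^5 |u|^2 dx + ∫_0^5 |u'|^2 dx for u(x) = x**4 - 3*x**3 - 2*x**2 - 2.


||u||_{H^1}^2 = 1689845/36

The H^1 norm (squared) on an interval (0, L) is
  ||u||_{H^1}^2 = ∫_0^L u(x)^2 dx + ∫_0^L u'(x)^2 dx.
Compute u'(x) = 4*x**3 - 9*x**2 - 4*x.
Then u(x)^2 = x**8 - 6*x**7 + 5*x**6 + 12*x**5 + 12*x**3 + 8*x**2 + 4 and u'(x)^2 = 16*x**6 - 72*x**5 + 49*x**4 + 72*x**3 + 16*x**2.
Integrate each monomial from 0 to 5 using ∫_0^5 c·x^n dx = c·5^(n+1)/(n+1):
  ∫_0^5 u(x)^2 dx = ∫_0^5 (x^8 - 6*x^7 + 5*x^6 + 12*x^5 + 12*x^3 + 8*x^2 + 4) dx. Term by term:
    ∫_0^5 x^8 dx = 1953125/9;  ∫_0^5 -6*x^7 dx = -1171875/4;  ∫_0^5 5*x^6 dx = 390625/7;
    ∫_0^5 12*x^5 dx = 31250;  ∫_0^5 12*x^3 dx = 1875;  ∫_0^5 8*x^2 dx = 1000/3;
    ∫_0^5 4 dx = 20.
  Sum: 1953125/9 − 1171875/4 + 390625/7 + 31250 + 1875 + 1000/3 + 20 = 3358415/252.
  ∫_0^5 u'(x)^2 dx = ∫_0^5 (16*x^6 - 72*x^5 + 49*x^4 + 72*x^3 + 16*x^2) dx. Term by term:
    ∫_0^5 16*x^6 dx = 1250000/7;  ∫_0^5 -72*x^5 dx = -187500;  ∫_0^5 49*x^4 dx = 30625;
    ∫_0^5 72*x^3 dx = 11250;  ∫_0^5 16*x^2 dx = 2000/3.
  Sum: 1250000/7 − 187500 + 30625 + 11250 + 2000/3 = 705875/21.
Adding: ||u||_{H^1}^2 = 3358415/252 + 705875/21 = 1689845/36.


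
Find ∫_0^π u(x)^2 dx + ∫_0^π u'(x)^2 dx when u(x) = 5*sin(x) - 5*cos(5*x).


||u||_{H^1(0,π)}^2 = 350*π

u'(x) = 25*sin(5*x) + 5*cos(x).
Expand u² and (u')² and integrate term by term on (0, π), using: for integers n ≥ 1, ∫_0^π sin²(nx) dx = ∫_0^π cos²(nx) dx = π/2; for n ≠ n', ∫_0^π sin(nx)sin(n'x) dx = ∫_0^π cos(nx)cos(n'x) dx = 0; and by product-to-sum, ∫_0^π sin(nx)cos(n'x) dx = ½∫_0^π [sin((n+n')x) + sin((n−n')x)] dx, which is 0 when n+n' is even and 2n/(n²−n'²) when n+n' is odd (it need not vanish on (0, π)).
  u² squared terms: (-5)²·∫cos(5x)² dx = 25·π/2 = 25*π/2;  (5)²·∫sin(x)² dx = 25·π/2 = 25*π/2.
  u² cross terms: 2·(-5)·(5)·∫cos(5x)·sin(x) dx = -50·(0) = 0.
  So ∫_0^π u² dx = 25*π/2 + 25*π/2 + 0 = 25*π.
  (u')² squared terms: (5)²·∫cos(x)² dx = 25·π/2 = 25*π/2;  (25)²·∫sin(5x)² dx = 625·π/2 = 625*π/2.
  (u')² cross terms: 2·(5)·(25)·∫cos(x)·sin(5x) dx = 250·(0) = 0.
  So ∫_0^π (u')² dx = 25*π/2 + 625*π/2 + 0 = 325*π.
||u||_{H^1}^2 = (25*π) + (325*π) = 350*π.


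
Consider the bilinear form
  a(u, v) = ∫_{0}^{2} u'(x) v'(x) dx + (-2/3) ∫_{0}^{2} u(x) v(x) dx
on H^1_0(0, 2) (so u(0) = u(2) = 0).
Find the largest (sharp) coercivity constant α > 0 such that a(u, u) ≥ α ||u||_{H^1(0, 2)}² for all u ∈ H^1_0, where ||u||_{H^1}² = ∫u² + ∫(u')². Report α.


α = (-8/3 + π^2)/(4 + π^2)

Coercivity of a(·,·) on H^1_0(0, 2) means a(u, u) ≥ α ||u||_{H^1}² for every u ∈ H^1_0.
The interval has length L = 2, and Poincaré/coercivity depend only on L. Here a(u, u) = ∫(u')² + (-2/3)·∫u².
Here c = -2/3 < 0 with |c| < (π/L)² = π^2/4, so coercivity still holds. The condition a(u,u) ≥ α||u||_{H^1}² reads (1−α)∫(u')² ≥ (α−c)∫u². Any admissible α is ≤ 1 (rapidly oscillating u have ∫u²/∫(u')² → 0), and α = 1 would force 0 ≥ (1−c)∫u², impossible since c < 1; so 1−α > 0. By the sharp Poincaré inequality on H^1_0 of an interval of length L, ∫(u')² ≥ (π/L)²∫u² with equality for the first sine mode sin(π(x−x₀)/L) (x₀ the left endpoint), so the inequality holds for all u iff (1−α)(π/L)² ≥ α − c, i.e. α ≤ ((π/L)² + c)/((π/L)² + 1) = (1 + c(L/π)²)/(1 + (L/π)²). (Direct route, valid since c ≤ 0: Poincaré gives c∫u² ≥ c(L/π)²∫(u')², so a(u,u) ≥ (1 + c(L/π)²)∫(u')², while ||u||_{H^1}² ≤ (1 + (L/π)²)∫(u')²; dividing yields the same α.) With (π/L)² = π^2/4 and c = -2/3, the largest admissible constant is α = ((π/L)² + c)/((π/L)² + 1).
Simplifying, α = (-8/3 + π^2)/(4 + π^2).


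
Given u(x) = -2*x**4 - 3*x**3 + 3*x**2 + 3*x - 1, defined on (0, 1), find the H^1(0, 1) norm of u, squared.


||u||_{H^1}^2 = 1595/126

The H^1 norm (squared) on an interval (0, L) is
  ||u||_{H^1}^2 = ∫_0^L u(x)^2 dx + ∫_0^L u'(x)^2 dx.
Compute u'(x) = -8*x**3 - 9*x**2 + 6*x + 3.
Then u(x)^2 = 4*x**8 + 12*x**7 - 3*x**6 - 30*x**5 - 5*x**4 + 24*x**3 + 3*x**2 - 6*x + 1 and u'(x)^2 = 64*x**6 + 144*x**5 - 15*x**4 - 156*x**3 - 18*x**2 + 36*x + 9.
Integrate each monomial from 0 to 1 using ∫_0^1 c·x^n dx = c·1^(n+1)/(n+1):
  ∫_0^1 u(x)^2 dx = ∫_0^1 (4*x^8 + 12*x^7 - 3*x^6 - 30*x^5 - 5*x^4 + 24*x^3 + 3*x^2 - 6*x + 1) dx. Term by term:
    ∫_0^1 4*x^8 dx = 4/9;  ∫_0^1 12*x^7 dx = 3/2;  ∫_0^1 -3*x^6 dx = -3/7;
    ∫_0^1 -30*x^5 dx = -5;  ∫_0^1 -5*x^4 dx = -1;  ∫_0^1 24*x^3 dx = 6;
    ∫_0^1 3*x^2 dx = 1;  ∫_0^1 -6*x dx = -3;  ∫_0^1 1 dx = 1.
  Sum: 4/9 + 3/2 − 3/7 − 5 − 1 + 6 + 1 − 3 + 1 = 65/126.
  ∫_0^1 u'(x)^2 dx = ∫_0^1 (64*x^6 + 144*x^5 - 15*x^4 - 156*x^3 - 18*x^2 + 36*x + 9) dx. Term by term:
    ∫_0^1 64*x^6 dx = 64/7;  ∫_0^1 144*x^5 dx = 24;  ∫_0^1 -15*x^4 dx = -3;
    ∫_0^1 -156*x^3 dx = -39;  ∫_0^1 -18*x^2 dx = -6;  ∫_0^1 36*x dx = 18;
    ∫_0^1 9 dx = 9.
  Sum: 64/7 + 24 − 3 − 39 − 6 + 18 + 9 = 85/7.
Adding: ||u||_{H^1}^2 = 65/126 + 85/7 = 1595/126.


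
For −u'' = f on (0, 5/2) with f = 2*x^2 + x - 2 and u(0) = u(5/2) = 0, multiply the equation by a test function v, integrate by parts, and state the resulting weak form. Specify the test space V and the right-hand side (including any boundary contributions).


V = H^1_0(0, 5/2) (so v(0) = v(5/2) = 0); weak form: ∫_0^5/2 u'v' dx = ∫_0^5/2 (2*x^2 + x - 2) v dx for all v ∈ V.

Multiply both sides by a test function v and integrate from 0 to 5/2:
  ∫_0^5/2 −u''(x) v(x) dx = ∫_0^5/2 f(x) v(x) dx.
Integrate the LHS by parts once:
  ∫_0^5/2 −u'' v dx = −[u'(x) v(x)]_0^5/2 + ∫_0^5/2 u'(x) v'(x) dx.
Thus ∫_0^5/2 u'(x) v'(x) dx = ∫_0^5/2 f(x) v(x) dx + [u'(x) v(x)]_0^5/2.
Choose V so that boundary terms are either known or forced to vanish.
u is Dirichlet: u(0) = u(5/2) = 0. Let V = H^1_0(0, 5/2); then v(0) = v(5/2) = 0, and [u' v]_0^5/2 = 0.
Weak formulation: find u (satisfying any essential BC) such that ∫_0^5/2 u'(x) v'(x) dx = ∫_0^5/2 f v dx for all v ∈ V.
Substituting f(x) = 2*x^2 + x - 2, the right-hand side is ∫_0^5/2 (2*x^2 + x - 2) v dx.


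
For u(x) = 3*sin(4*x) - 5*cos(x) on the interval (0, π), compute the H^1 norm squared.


||u||_{H^1(0,π)}^2 = -32 + 203*π/2

u'(x) = 5*sin(x) + 12*cos(4*x).
Expand u² and (u')² and integrate term by term on (0, π), using: for integers n ≥ 1, ∫_0^π sin²(nx) dx = ∫_0^π cos²(nx) dx = π/2; for n ≠ n', ∫_0^π sin(nx)sin(n'x) dx = ∫_0^π cos(nx)cos(n'x) dx = 0; and by product-to-sum, ∫_0^π sin(nx)cos(n'x) dx = ½∫_0^π [sin((n+n')x) + sin((n−n')x)] dx, which is 0 when n+n' is even and 2n/(n²−n'²) when n+n' is odd (it need not vanish on (0, π)).
  u² squared terms: (-5)²·∫cos(x)² dx = 25·π/2 = 25*π/2;  (3)²·∫sin(4x)² dx = 9·π/2 = 9*π/2.
  u² cross terms: 2·(-5)·(3)·∫cos(x)·sin(4x) dx = -30·(8/15) = -16.
  So ∫_0^π u² dx = 25*π/2 + 9*π/2 − 16 = -16 + 17*π.
  (u')² squared terms: (5)²·∫sin(x)² dx = 25·π/2 = 25*π/2;  (12)²·∫cos(4x)² dx = 144·π/2 = 72*π.
  (u')² cross terms: 2·(5)·(12)·∫sin(x)·cos(4x) dx = 120·(-2/15) = -16.
  So ∫_0^π (u')² dx = 25*π/2 + 72*π − 16 = -16 + 169*π/2.
||u||_{H^1}^2 = (-16 + 17*π) + (-16 + 169*π/2) = -32 + 203*π/2.


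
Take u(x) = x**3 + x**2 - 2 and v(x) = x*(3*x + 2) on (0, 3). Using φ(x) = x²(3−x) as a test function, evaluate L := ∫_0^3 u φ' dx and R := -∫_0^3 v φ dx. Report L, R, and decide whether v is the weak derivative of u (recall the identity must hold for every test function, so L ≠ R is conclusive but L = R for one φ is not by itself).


LHS = -486/5, RHS = -486/5. Yes, v = u' weakly.

u(x) = x**3 + x**2 - 2, classical derivative u'(x) = 3*x**2 + 2*x.
φ(x) = x²(3−x), so φ'(x) = 3*x*(2 - x).
Note φ(0) = φ(3) = 0, so the boundary term u·φ vanishes.
LHS = ∫_0^3 u(x) φ'(x) dx = ∫_0^3 (-3*x^5 + 3*x^4 + 6*x^3 + 6*x^2 - 12*x) dx. Term by term:
  ∫_0^3 -3*x^5 dx = -729/2;  ∫_0^3 3*x^4 dx = 729/5;  ∫_0^3 6*x^3 dx = 243/2;
  ∫_0^3 6*x^2 dx = 54;  ∫_0^3 -12*x dx = -54.
Sum: -729/2 + 729/5 + 243/2 + 54 − 54 = -486/5.
So LHS = -486/5.
∫_0^3 v(x) φ(x) dx = ∫_0^3 (-3*x^5 + 7*x^4 + 6*x^3) dx. Term by term:
  ∫_0^3 -3*x^5 dx = -729/2;  ∫_0^3 7*x^4 dx = 1701/5;  ∫_0^3 6*x^3 dx = 243/2.
Sum: -729/2 + 1701/5 + 243/2 = 486/5.
So RHS = -∫_0^3 v(x) φ(x) dx = -486/5.
LHS = RHS, so the identity holds for this test φ.
Moreover u is smooth here and v(x) = u'(x) = 3*x**2 + 2*x pointwise, so the identity holds for every test function. Hence v is the weak derivative of u.


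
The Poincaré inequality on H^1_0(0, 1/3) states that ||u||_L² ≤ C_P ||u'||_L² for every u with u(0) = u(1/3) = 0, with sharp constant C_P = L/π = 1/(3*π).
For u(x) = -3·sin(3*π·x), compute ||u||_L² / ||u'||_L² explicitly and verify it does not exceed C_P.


||u||_L² / ||u'||_L² = 1/(3*π) = C_P.

u(x) = -3·sin(3*π·x), so u'(x) = -9*π*cos(3*π*x).
Writing u(x) = A·sin(kπx/L) with A = -3 and k = 1, use ∫_0^L sin²(kπx/L) dx = L/2 and ∫_0^L cos²(kπx/L) dx = L/2.
u² = 9·sin²(3*π·x) and (u')² = 81*π^2·cos²(3*π·x), and each of sin², cos² integrates to L/2 = 1/6 over (0, 1/3).
∫_0^1/3 u² dx = 3/2, so ||u||_L² = sqrt(6)/2.
∫_0^1/3 (u')² dx = 27*π^2/2, so ||u'||_L² = 3*sqrt(6)*π/2.
Ratio ||u||_L² / ||u'||_L² = 1/(3*π).
Sharp Poincaré constant on H^1_0(0, 1/3) is C_P = L/π = 1/(3*π), achieved by sin(3*π·x).
This is the k = 1 eigenfunction (up to amplitude), so the ratio equals the sharp Poincaré constant exactly.


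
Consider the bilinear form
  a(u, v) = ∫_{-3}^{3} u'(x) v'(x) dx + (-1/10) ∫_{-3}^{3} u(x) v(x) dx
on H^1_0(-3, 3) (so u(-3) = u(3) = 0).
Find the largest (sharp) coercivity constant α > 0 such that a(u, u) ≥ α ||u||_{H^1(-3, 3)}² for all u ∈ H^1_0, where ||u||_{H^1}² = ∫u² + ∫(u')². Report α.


α = (-18/5 + π^2)/(π^2 + 36)

Coercivity of a(·,·) on H^1_0(-3, 3) means a(u, u) ≥ α ||u||_{H^1}² for every u ∈ H^1_0.
The interval has length L = 6, and Poincaré/coercivity depend only on L. Here a(u, u) = ∫(u')² + (-1/10)·∫u².
Here c = -1/10 < 0 with |c| < (π/L)² = π^2/36, so coercivity still holds. The condition a(u,u) ≥ α||u||_{H^1}² reads (1−α)∫(u')² ≥ (α−c)∫u². Any admissible α is ≤ 1 (rapidly oscillating u have ∫u²/∫(u')² → 0), and α = 1 would force 0 ≥ (1−c)∫u², impossible since c < 1; so 1−α > 0. By the sharp Poincaré inequality on H^1_0 of an interval of length L, ∫(u')² ≥ (π/L)²∫u² with equality for the first sine mode sin(π(x−x₀)/L) (x₀ the left endpoint), so the inequality holds for all u iff (1−α)(π/L)² ≥ α − c, i.e. α ≤ ((π/L)² + c)/((π/L)² + 1) = (1 + c(L/π)²)/(1 + (L/π)²). (Direct route, valid since c ≤ 0: Poincaré gives c∫u² ≥ c(L/π)²∫(u')², so a(u,u) ≥ (1 + c(L/π)²)∫(u')², while ||u||_{H^1}² ≤ (1 + (L/π)²)∫(u')²; dividing yields the same α.) With (π/L)² = π^2/36 and c = -1/10, the largest admissible constant is α = ((π/L)² + c)/((π/L)² + 1).
Simplifying, α = (-18/5 + π^2)/(π^2 + 36).


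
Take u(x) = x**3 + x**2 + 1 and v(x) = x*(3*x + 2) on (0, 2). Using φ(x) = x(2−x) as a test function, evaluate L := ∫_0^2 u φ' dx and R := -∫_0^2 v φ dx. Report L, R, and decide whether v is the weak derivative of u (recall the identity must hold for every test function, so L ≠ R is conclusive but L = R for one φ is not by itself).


LHS = -112/15, RHS = -112/15. Yes, v = u' weakly.

u(x) = x**3 + x**2 + 1, classical derivative u'(x) = 3*x**2 + 2*x.
φ(x) = x(2−x), so φ'(x) = 2 - 2*x.
Note φ(0) = φ(2) = 0, so the boundary term u·φ vanishes.
LHS = ∫_0^2 u(x) φ'(x) dx = ∫_0^2 (-2*x^4 + 2*x^2 - 2*x + 2) dx. Term by term:
  ∫_0^2 -2*x^4 dx = -64/5;  ∫_0^2 2*x^2 dx = 16/3;  ∫_0^2 -2*x dx = -4;
  ∫_0^2 2 dx = 4.
Sum: -64/5 + 16/3 − 4 + 4 = -112/15.
So LHS = -112/15.
∫_0^2 v(x) φ(x) dx = ∫_0^2 (-3*x^4 + 4*x^3 + 4*x^2) dx. Term by term:
  ∫_0^2 -3*x^4 dx = -96/5;  ∫_0^2 4*x^3 dx = 16;  ∫_0^2 4*x^2 dx = 32/3.
Sum: -96/5 + 16 + 32/3 = 112/15.
So RHS = -∫_0^2 v(x) φ(x) dx = -112/15.
LHS = RHS, so the identity holds for this test φ.
Moreover u is smooth here and v(x) = u'(x) = 3*x**2 + 2*x pointwise, so the identity holds for every test function. Hence v is the weak derivative of u.


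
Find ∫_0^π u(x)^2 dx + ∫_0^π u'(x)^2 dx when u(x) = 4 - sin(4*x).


||u||_{H^1(0,π)}^2 = 49*π/2

u'(x) = -4*cos(4*x).
Expand u² and (u')² and integrate term by term on (0, π), using: for integers n ≥ 1, ∫_0^π sin²(nx) dx = ∫_0^π cos²(nx) dx = π/2; for n ≠ n', ∫_0^π sin(nx)sin(n'x) dx = ∫_0^π cos(nx)cos(n'x) dx = 0; and by product-to-sum, ∫_0^π sin(nx)cos(n'x) dx = ½∫_0^π [sin((n+n')x) + sin((n−n')x)] dx, which is 0 when n+n' is even and 2n/(n²−n'²) when n+n' is odd (it need not vanish on (0, π)). For the constant mode: ∫_0^π 1 dx = π, ∫_0^π cos(nx) dx = 0, ∫_0^π sin(nx) dx = (1−(−1)^n)/n.
  u² squared terms: (4)²·∫1 dx = 16·π = 16*π;  (-1)²·∫sin(4x)² dx = 1·π/2 = π/2.
  u² cross terms: 2·(4)·(-1)·∫1·sin(4x) dx = -8·(0) = 0.
  So ∫_0^π u² dx = 16*π + π/2 + 0 = 33*π/2.
  (u')² squared terms: (-4)²·∫cos(4x)² dx = 16·π/2 = 8*π.
  So ∫_0^π (u')² dx = 8*π.
||u||_{H^1}^2 = (33*π/2) + (8*π) = 49*π/2.


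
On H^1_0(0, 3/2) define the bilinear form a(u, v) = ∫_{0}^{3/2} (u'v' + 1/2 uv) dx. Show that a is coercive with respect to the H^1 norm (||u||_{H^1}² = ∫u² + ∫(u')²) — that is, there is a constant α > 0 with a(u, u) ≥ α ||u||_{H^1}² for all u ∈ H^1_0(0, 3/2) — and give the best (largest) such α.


α = (9 + 8*π^2)/(2*(9 + 4*π^2))

Coercivity of a(·,·) on H^1_0(0, 3/2) means a(u, u) ≥ α ||u||_{H^1}² for every u ∈ H^1_0.
The interval has length L = 3/2, and Poincaré/coercivity depend only on L. Here a(u, u) = ∫(u')² + (1/2)·∫u².
Here 0 < c = 1/2 < 1. The condition a(u,u) ≥ α||u||_{H^1}² reads (1−α)∫(u')² ≥ (α−c)∫u². Any admissible α is ≤ 1 (rapidly oscillating u have ∫u²/∫(u')² → 0), and α = 1 would force 0 ≥ (1−c)∫u², impossible since c < 1; so 1−α > 0. By the sharp Poincaré inequality on H^1_0 of an interval of length L, ∫(u')² ≥ (π/L)²∫u² with equality for the first sine mode sin(π(x−x₀)/L) (x₀ the left endpoint), so the inequality holds for all u iff (1−α)(π/L)² ≥ α − c, i.e. α ≤ ((π/L)² + c)/((π/L)² + 1) = (1 + c(L/π)²)/(1 + (L/π)²). With (π/L)² = 4*π^2/9 and c = 1/2, the largest admissible constant is α = ((π/L)² + c)/((π/L)² + 1).
Simplifying, α = (9 + 8*π^2)/(2*(9 + 4*π^2)).


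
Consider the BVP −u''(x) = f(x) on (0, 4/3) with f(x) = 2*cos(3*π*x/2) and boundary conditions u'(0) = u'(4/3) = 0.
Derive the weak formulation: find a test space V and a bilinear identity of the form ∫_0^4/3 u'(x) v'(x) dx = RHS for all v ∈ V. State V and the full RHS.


V = H^1(0, 4/3) (no boundary constraint on v; u is determined up to an additive constant); weak form: ∫_0^4/3 u'v' dx = ∫_0^4/3 (2*cos(3*π*x/2)) v dx for all v ∈ V.

Multiply both sides by a test function v and integrate from 0 to 4/3:
  ∫_0^4/3 −u''(x) v(x) dx = ∫_0^4/3 f(x) v(x) dx.
Integrate the LHS by parts once:
  ∫_0^4/3 −u'' v dx = −[u'(x) v(x)]_0^4/3 + ∫_0^4/3 u'(x) v'(x) dx.
Thus ∫_0^4/3 u'(x) v'(x) dx = ∫_0^4/3 f(x) v(x) dx + [u'(x) v(x)]_0^4/3.
Choose V so that boundary terms are either known or forced to vanish.
u has homogeneous Neumann: u'(0) = u'(4/3) = 0. So [u' v]_0^4/3 = 0·v(4/3) − 0·v(0) = 0 for any v; take V = H^1(0, 4/3).
Weak formulation: find u (satisfying any essential BC) such that ∫_0^4/3 u'(x) v'(x) dx = ∫_0^4/3 f v dx for all v ∈ V (homogeneous Neumann, so boundary terms vanish).
Substituting f(x) = 2*cos(3*π*x/2), the right-hand side is ∫_0^4/3 (2*cos(3*π*x/2)) v dx.
Compatibility check (pure Neumann): taking v ≡ 1 ∈ V gives 0 = ∫_0^4/3 f dx + (0) − (0), i.e. ∫_0^4/3 f dx must equal u'(0) − u'(4/3) = 0. Indeed ∫_0^4/3 (2*cos(3*π*x/2)) dx = 0, so the data are compatible. The solution is then unique only up to an additive constant (fix it e.g. by requiring ∫_0^4/3 u dx = 0).


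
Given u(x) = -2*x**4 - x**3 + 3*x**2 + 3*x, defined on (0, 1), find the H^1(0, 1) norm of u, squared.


||u||_{H^1}^2 = 5108/315

The H^1 norm (squared) on an interval (0, L) is
  ||u||_{H^1}^2 = ∫_0^L u(x)^2 dx + ∫_0^L u'(x)^2 dx.
Compute u'(x) = -8*x**3 - 3*x**2 + 6*x + 3.
Then u(x)^2 = 4*x**8 + 4*x**7 - 11*x**6 - 18*x**5 + 3*x**4 + 18*x**3 + 9*x**2 and u'(x)^2 = 64*x**6 + 48*x**5 - 87*x**4 - 84*x**3 + 18*x**2 + 36*x + 9.
Integrate each monomial from 0 to 1 using ∫_0^1 c·x^n dx = c·1^(n+1)/(n+1):
  ∫_0^1 u(x)^2 dx = ∫_0^1 (4*x^8 + 4*x^7 - 11*x^6 - 18*x^5 + 3*x^4 + 18*x^3 + 9*x^2) dx. Term by term:
    ∫_0^1 4*x^8 dx = 4/9;  ∫_0^1 4*x^7 dx = 1/2;  ∫_0^1 -11*x^6 dx = -11/7;
    ∫_0^1 -18*x^5 dx = -3;  ∫_0^1 3*x^4 dx = 3/5;  ∫_0^1 18*x^3 dx = 9/2;
    ∫_0^1 9*x^2 dx = 3.
  Sum: 4/9 + 1/2 − 11/7 − 3 + 3/5 + 9/2 + 3 = 1409/315.
  ∫_0^1 u'(x)^2 dx = ∫_0^1 (64*x^6 + 48*x^5 - 87*x^4 - 84*x^3 + 18*x^2 + 36*x + 9) dx. Term by term:
    ∫_0^1 64*x^6 dx = 64/7;  ∫_0^1 48*x^5 dx = 8;  ∫_0^1 -87*x^4 dx = -87/5;
    ∫_0^1 -84*x^3 dx = -21;  ∫_0^1 18*x^2 dx = 6;  ∫_0^1 36*x dx = 18;
    ∫_0^1 9 dx = 9.
  Sum: 64/7 + 8 − 87/5 − 21 + 6 + 18 + 9 = 411/35.
Adding: ||u||_{H^1}^2 = 1409/315 + 411/35 = 5108/315.


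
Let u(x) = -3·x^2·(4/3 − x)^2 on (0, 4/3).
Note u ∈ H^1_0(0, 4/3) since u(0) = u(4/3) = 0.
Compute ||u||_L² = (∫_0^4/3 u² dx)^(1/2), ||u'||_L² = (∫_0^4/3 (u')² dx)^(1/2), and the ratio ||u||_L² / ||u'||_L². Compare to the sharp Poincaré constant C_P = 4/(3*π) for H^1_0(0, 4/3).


||u||_L² / ||u'||_L² = 2*sqrt(3)/9 < C_P = 4/(3*π).

u(x) = -3·x^2·(4/3 − x)^2, so u'(x) = 4*x*(-9*x^2 + 18*x - 8)/3.
u(x) = -3·x^2·(4/3 − x)^2 vanishes at x = 0 and x = 4/3, so u ∈ H^1_0(0, 4/3). Differentiate via the product rule and integrate the resulting polynomials term by term.
  ∫_0^4/3 u² dx = ∫_0^4/3 (9*x^8 - 48*x^7 + 96*x^6 - 256*x^5/3 + 256*x^4/9) dx. Term by term:
    ∫_0^4/3 9*x^8 dx = 262144/19683;  ∫_0^4/3 -48*x^7 dx = -131072/2187;  ∫_0^4/3 96*x^6 dx = 524288/5103;
    ∫_0^4/3 -256*x^5/3 dx = -524288/6561;  ∫_0^4/3 256*x^4/9 dx = 262144/10935.
  Sum: 262144/19683 − 131072/2187 + 524288/5103 − 524288/6561 + 262144/10935 = 131072/688905.
  ∫_0^4/3 (u')² dx = ∫_0^4/3 (144*x^6 - 576*x^5 + 832*x^4 - 512*x^3 + 1024*x^2/9) dx. Term by term:
    ∫_0^4/3 144*x^6 dx = 262144/1701;  ∫_0^4/3 -576*x^5 dx = -131072/243;  ∫_0^4/3 832*x^4 dx = 851968/1215;
    ∫_0^4/3 -512*x^3 dx = -32768/81;  ∫_0^4/3 1024*x^2/9 dx = 65536/729.
  Sum: 262144/1701 − 131072/243 + 851968/1215 − 32768/81 + 65536/729 = 32768/25515.
∫_0^4/3 u² dx = 131072/688905, so ||u||_L² = 256*sqrt(210)/8505.
∫_0^4/3 (u')² dx = 32768/25515, so ||u'||_L² = 128*sqrt(70)/945.
Ratio ||u||_L² / ||u'||_L² = 2*sqrt(3)/9.
Sharp Poincaré constant on H^1_0(0, 4/3) is C_P = L/π = 4/(3*π), achieved by sin(3*π/4·x).
A polynomial bump cannot attain the sharp Poincaré constant (only the first sine eigenfunction does), so the ratio is strictly less than C_P, consistent with ||u||_L² ≤ C_P ||u'||_L².


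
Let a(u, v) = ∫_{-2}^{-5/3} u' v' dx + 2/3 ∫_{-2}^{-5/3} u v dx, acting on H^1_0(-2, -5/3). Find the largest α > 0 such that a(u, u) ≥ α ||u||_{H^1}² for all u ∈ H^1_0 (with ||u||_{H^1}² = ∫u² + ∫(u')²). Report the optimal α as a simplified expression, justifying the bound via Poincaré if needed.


α = (2 + 27*π^2)/(3*(1 + 9*π^2))

Coercivity of a(·,·) on H^1_0(-2, -5/3) means a(u, u) ≥ α ||u||_{H^1}² for every u ∈ H^1_0.
The interval has length L = 1/3, and Poincaré/coercivity depend only on L. Here a(u, u) = ∫(u')² + (2/3)·∫u².
Here 0 < c = 2/3 < 1. The condition a(u,u) ≥ α||u||_{H^1}² reads (1−α)∫(u')² ≥ (α−c)∫u². Any admissible α is ≤ 1 (rapidly oscillating u have ∫u²/∫(u')² → 0), and α = 1 would force 0 ≥ (1−c)∫u², impossible since c < 1; so 1−α > 0. By the sharp Poincaré inequality on H^1_0 of an interval of length L, ∫(u')² ≥ (π/L)²∫u² with equality for the first sine mode sin(π(x−x₀)/L) (x₀ the left endpoint), so the inequality holds for all u iff (1−α)(π/L)² ≥ α − c, i.e. α ≤ ((π/L)² + c)/((π/L)² + 1) = (1 + c(L/π)²)/(1 + (L/π)²). With (π/L)² = 9*π^2 and c = 2/3, the largest admissible constant is α = ((π/L)² + c)/((π/L)² + 1).
Simplifying, α = (2 + 27*π^2)/(3*(1 + 9*π^2)).


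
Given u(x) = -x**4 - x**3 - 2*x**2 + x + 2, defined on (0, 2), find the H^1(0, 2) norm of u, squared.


||u||_{H^1}^2 = 48322/45

The H^1 norm (squared) on an interval (0, L) is
  ||u||_{H^1}^2 = ∫_0^L u(x)^2 dx + ∫_0^L u'(x)^2 dx.
Compute u'(x) = -4*x**3 - 3*x**2 - 4*x + 1.
Then u(x)^2 = x**8 + 2*x**7 + 5*x**6 + 2*x**5 - 2*x**4 - 8*x**3 - 7*x**2 + 4*x + 4 and u'(x)^2 = 16*x**6 + 24*x**5 + 41*x**4 + 16*x**3 + 10*x**2 - 8*x + 1.
Integrate each monomial from 0 to 2 using ∫_0^2 c·x^n dx = c·2^(n+1)/(n+1):
  ∫_0^2 u(x)^2 dx = ∫_0^2 (x^8 + 2*x^7 + 5*x^6 + 2*x^5 - 2*x^4 - 8*x^3 - 7*x^2 + 4*x + 4) dx. Term by term:
    ∫_0^2 x^8 dx = 512/9;  ∫_0^2 2*x^7 dx = 64;  ∫_0^2 5*x^6 dx = 640/7;
    ∫_0^2 2*x^5 dx = 64/3;  ∫_0^2 -2*x^4 dx = -64/5;  ∫_0^2 -8*x^3 dx = -32;
    ∫_0^2 -7*x^2 dx = -56/3;  ∫_0^2 4*x dx = 8;  ∫_0^2 4 dx = 8.
  Sum: 512/9 + 64 + 640/7 + 64/3 − 64/5 − 32 − 56/3 + 8 + 8 = 58648/315.
  ∫_0^2 u'(x)^2 dx = ∫_0^2 (16*x^6 + 24*x^5 + 41*x^4 + 16*x^3 + 10*x^2 - 8*x + 1) dx. Term by term:
    ∫_0^2 16*x^6 dx = 2048/7;  ∫_0^2 24*x^5 dx = 256;  ∫_0^2 41*x^4 dx = 1312/5;
    ∫_0^2 16*x^3 dx = 64;  ∫_0^2 10*x^2 dx = 80/3;  ∫_0^2 -8*x dx = -16;
    ∫_0^2 1 dx = 2.
  Sum: 2048/7 + 256 + 1312/5 + 64 + 80/3 − 16 + 2 = 93202/105.
Adding: ||u||_{H^1}^2 = 58648/315 + 93202/105 = 48322/45.


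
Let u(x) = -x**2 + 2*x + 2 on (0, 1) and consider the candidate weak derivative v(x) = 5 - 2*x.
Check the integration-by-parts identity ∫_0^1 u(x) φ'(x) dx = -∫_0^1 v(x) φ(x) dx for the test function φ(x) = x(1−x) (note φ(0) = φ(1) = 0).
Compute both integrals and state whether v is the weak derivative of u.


LHS = -1/6, RHS = -2/3. No, v is not the weak derivative of u.

u(x) = -x**2 + 2*x + 2, classical derivative u'(x) = 2 - 2*x.
φ(x) = x(1−x), so φ'(x) = 1 - 2*x.
Note φ(0) = φ(1) = 0, so the boundary term u·φ vanishes.
LHS = ∫_0^1 u(x) φ'(x) dx = ∫_0^1 (2*x^3 - 5*x^2 - 2*x + 2) dx. Term by term:
  ∫_0^1 2*x^3 dx = 1/2;  ∫_0^1 -5*x^2 dx = -5/3;  ∫_0^1 -2*x dx = -1;
  ∫_0^1 2 dx = 2.
Sum: 1/2 − 5/3 − 1 + 2 = -1/6.
So LHS = -1/6.
∫_0^1 v(x) φ(x) dx = ∫_0^1 (2*x^3 - 7*x^2 + 5*x) dx. Term by term:
  ∫_0^1 2*x^3 dx = 1/2;  ∫_0^1 -7*x^2 dx = -7/3;  ∫_0^1 5*x dx = 5/2.
Sum: 1/2 − 7/3 + 5/2 = 2/3.
So RHS = -∫_0^1 v(x) φ(x) dx = -2/3.
LHS − RHS = 1/2 ≠ 0, so the identity fails.
(For a valid weak derivative the identity must hold for EVERY test function, in particular this one. The failure shows v is NOT the weak derivative of u.)
Correct weak derivative would be u'(x) = 2 - 2*x.


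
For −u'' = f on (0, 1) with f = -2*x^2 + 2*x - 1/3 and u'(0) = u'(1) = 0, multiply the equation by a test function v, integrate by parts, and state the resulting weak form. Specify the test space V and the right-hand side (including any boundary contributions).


V = H^1(0, 1) (no boundary constraint on v; u is determined up to an additive constant); weak form: ∫_0^1 u'v' dx = ∫_0^1 (-2*x^2 + 2*x - 1/3) v dx for all v ∈ V.

Multiply both sides by a test function v and integrate from 0 to 1:
  ∫_0^1 −u''(x) v(x) dx = ∫_0^1 f(x) v(x) dx.
Integrate the LHS by parts once:
  ∫_0^1 −u'' v dx = −[u'(x) v(x)]_0^1 + ∫_0^1 u'(x) v'(x) dx.
Thus ∫_0^1 u'(x) v'(x) dx = ∫_0^1 f(x) v(x) dx + [u'(x) v(x)]_0^1.
Choose V so that boundary terms are either known or forced to vanish.
u has homogeneous Neumann: u'(0) = u'(1) = 0. So [u' v]_0^1 = 0·v(1) − 0·v(0) = 0 for any v; take V = H^1(0, 1).
Weak formulation: find u (satisfying any essential BC) such that ∫_0^1 u'(x) v'(x) dx = ∫_0^1 f v dx for all v ∈ V (homogeneous Neumann, so boundary terms vanish).
Substituting f(x) = -2*x^2 + 2*x - 1/3, the right-hand side is ∫_0^1 (-2*x^2 + 2*x - 1/3) v dx.
Compatibility check (pure Neumann): taking v ≡ 1 ∈ V gives 0 = ∫_0^1 f dx + (0) − (0), i.e. ∫_0^1 f dx must equal u'(0) − u'(1) = 0. Indeed ∫_0^1 (-2*x^2 + 2*x - 1/3) dx = 0, so the data are compatible. The solution is then unique only up to an additive constant (fix it e.g. by requiring ∫_0^1 u dx = 0).


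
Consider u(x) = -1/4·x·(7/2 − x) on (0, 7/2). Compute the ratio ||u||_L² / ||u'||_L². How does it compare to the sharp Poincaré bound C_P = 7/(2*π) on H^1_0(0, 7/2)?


||u||_L² / ||u'||_L² = 7*sqrt(10)/20 < C_P = 7/(2*π).

u(x) = -1/4·x·(7/2 − x), so u'(x) = x/2 - 7/8.
u(x) = -1/4·x·(7/2 − x) vanishes at x = 0 and x = 7/2, so u ∈ H^1_0(0, 7/2). Differentiate via the product rule and integrate the resulting polynomials term by term.
  ∫_0^7/2 u² dx = ∫_0^7/2 (x^4/16 - 7*x^3/16 + 49*x^2/64) dx. Term by term:
    ∫_0^7/2 x^4/16 dx = 16807/2560;  ∫_0^7/2 -7*x^3/16 dx = -16807/1024;  ∫_0^7/2 49*x^2/64 dx = 16807/1536.
  Sum: 16807/2560 − 16807/1024 + 16807/1536 = 16807/15360.
  ∫_0^7/2 (u')² dx = ∫_0^7/2 (x^2/4 - 7*x/8 + 49/64) dx. Term by term:
    ∫_0^7/2 x^2/4 dx = 343/96;  ∫_0^7/2 -7*x/8 dx = -343/64;  ∫_0^7/2 49/64 dx = 343/128.
  Sum: 343/96 − 343/64 + 343/128 = 343/384.
∫_0^7/2 u² dx = 16807/15360, so ||u||_L² = 49*sqrt(105)/480.
∫_0^7/2 (u')² dx = 343/384, so ||u'||_L² = 7*sqrt(42)/48.
Ratio ||u||_L² / ||u'||_L² = 7*sqrt(10)/20.
Sharp Poincaré constant on H^1_0(0, 7/2) is C_P = L/π = 7/(2*π), achieved by sin(2*π/7·x).
A polynomial bump cannot attain the sharp Poincaré constant (only the first sine eigenfunction does), so the ratio is strictly less than C_P, consistent with ||u||_L² ≤ C_P ||u'||_L².


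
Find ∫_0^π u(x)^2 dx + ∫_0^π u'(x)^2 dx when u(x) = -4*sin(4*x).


||u||_{H^1(0,π)}^2 = 136*π

u'(x) = -16*cos(4*x).
Expand u² and (u')² and integrate term by term on (0, π), using: for integers n ≥ 1, ∫_0^π sin²(nx) dx = ∫_0^π cos²(nx) dx = π/2; for n ≠ n', ∫_0^π sin(nx)sin(n'x) dx = ∫_0^π cos(nx)cos(n'x) dx = 0; and by product-to-sum, ∫_0^π sin(nx)cos(n'x) dx = ½∫_0^π [sin((n+n')x) + sin((n−n')x)] dx, which is 0 when n+n' is even and 2n/(n²−n'²) when n+n' is odd (it need not vanish on (0, π)).
  u² squared terms: (-4)²·∫sin(4x)² dx = 16·π/2 = 8*π.
  So ∫_0^π u² dx = 8*π.
  (u')² squared terms: (-16)²·∫cos(4x)² dx = 256·π/2 = 128*π.
  So ∫_0^π (u')² dx = 128*π.
||u||_{H^1}^2 = (8*π) + (128*π) = 136*π.


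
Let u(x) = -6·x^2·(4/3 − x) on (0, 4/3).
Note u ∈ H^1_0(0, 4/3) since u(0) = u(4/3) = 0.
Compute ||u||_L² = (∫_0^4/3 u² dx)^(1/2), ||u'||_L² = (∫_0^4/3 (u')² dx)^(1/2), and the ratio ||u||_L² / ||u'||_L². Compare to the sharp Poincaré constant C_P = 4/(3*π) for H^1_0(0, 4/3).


||u||_L² / ||u'||_L² = 2*sqrt(14)/21 < C_P = 4/(3*π).

u(x) = -6·x^2·(4/3 − x), so u'(x) = 2*x*(9*x - 8).
u(x) = -6·x^2·(4/3 − x) vanishes at x = 0 and x = 4/3, so u ∈ H^1_0(0, 4/3). Differentiate via the product rule and integrate the resulting polynomials term by term.
  ∫_0^4/3 u² dx = ∫_0^4/3 (36*x^6 - 96*x^5 + 64*x^4) dx. Term by term:
    ∫_0^4/3 36*x^6 dx = 65536/1701;  ∫_0^4/3 -96*x^5 dx = -65536/729;  ∫_0^4/3 64*x^4 dx = 65536/1215.
  Sum: 65536/1701 − 65536/729 + 65536/1215 = 65536/25515.
  ∫_0^4/3 (u')² dx = ∫_0^4/3 (324*x^4 - 576*x^3 + 256*x^2) dx. Term by term:
    ∫_0^4/3 324*x^4 dx = 4096/15;  ∫_0^4/3 -576*x^3 dx = -4096/9;  ∫_0^4/3 256*x^2 dx = 16384/81.
  Sum: 4096/15 − 4096/9 + 16384/81 = 8192/405.
∫_0^4/3 u² dx = 65536/25515, so ||u||_L² = 256*sqrt(35)/945.
∫_0^4/3 (u')² dx = 8192/405, so ||u'||_L² = 64*sqrt(10)/45.
Ratio ||u||_L² / ||u'||_L² = 2*sqrt(14)/21.
Sharp Poincaré constant on H^1_0(0, 4/3) is C_P = L/π = 4/(3*π), achieved by sin(3*π/4·x).
A polynomial bump cannot attain the sharp Poincaré constant (only the first sine eigenfunction does), so the ratio is strictly less than C_P, consistent with ||u||_L² ≤ C_P ||u'||_L².


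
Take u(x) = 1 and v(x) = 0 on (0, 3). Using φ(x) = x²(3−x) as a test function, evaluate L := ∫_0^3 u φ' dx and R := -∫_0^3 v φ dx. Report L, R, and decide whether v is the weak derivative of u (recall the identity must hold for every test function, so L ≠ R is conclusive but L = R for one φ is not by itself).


LHS = 0, RHS = 0. Yes, v = u' weakly.

u(x) = 1, classical derivative u'(x) = 0.
φ(x) = x²(3−x), so φ'(x) = 3*x*(2 - x).
Note φ(0) = φ(3) = 0, so the boundary term u·φ vanishes.
LHS = ∫_0^3 u(x) φ'(x) dx = ∫_0^3 (-3*x^2 + 6*x) dx. Term by term:
  ∫_0^3 -3*x^2 dx = -27;  ∫_0^3 6*x dx = 27.
Sum: -27 + 27 = 0.
So LHS = 0.
∫_0^3 v(x) φ(x) dx = ∫_0^3 (0) dx. Term by term:
  ∫_0^3 0 dx = 0.
So RHS = -∫_0^3 v(x) φ(x) dx = 0.
LHS = RHS, so the identity holds for this test φ.
Moreover u is smooth here and v(x) = u'(x) = 0 pointwise, so the identity holds for every test function. Hence v is the weak derivative of u.


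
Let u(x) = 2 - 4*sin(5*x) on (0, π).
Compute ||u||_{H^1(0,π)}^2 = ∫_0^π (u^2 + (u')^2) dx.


||u||_{H^1(0,π)}^2 = -32/5 + 212*π

u'(x) = -20*cos(5*x).
Expand u² and (u')² and integrate term by term on (0, π), using: for integers n ≥ 1, ∫_0^π sin²(nx) dx = ∫_0^π cos²(nx) dx = π/2; for n ≠ n', ∫_0^π sin(nx)sin(n'x) dx = ∫_0^π cos(nx)cos(n'x) dx = 0; and by product-to-sum, ∫_0^π sin(nx)cos(n'x) dx = ½∫_0^π [sin((n+n')x) + sin((n−n')x)] dx, which is 0 when n+n' is even and 2n/(n²−n'²) when n+n' is odd (it need not vanish on (0, π)). For the constant mode: ∫_0^π 1 dx = π, ∫_0^π cos(nx) dx = 0, ∫_0^π sin(nx) dx = (1−(−1)^n)/n.
  u² squared terms: (2)²·∫1 dx = 4·π = 4*π;  (-4)²·∫sin(5x)² dx = 16·π/2 = 8*π.
  u² cross terms: 2·(2)·(-4)·∫1·sin(5x) dx = -16·(2/5) = -32/5.
  So ∫_0^π u² dx = 4*π + 8*π − 32/5 = -32/5 + 12*π.
  (u')² squared terms: (-20)²·∫cos(5x)² dx = 400·π/2 = 200*π.
  So ∫_0^π (u')² dx = 200*π.
||u||_{H^1}^2 = (-32/5 + 12*π) + (200*π) = -32/5 + 212*π.


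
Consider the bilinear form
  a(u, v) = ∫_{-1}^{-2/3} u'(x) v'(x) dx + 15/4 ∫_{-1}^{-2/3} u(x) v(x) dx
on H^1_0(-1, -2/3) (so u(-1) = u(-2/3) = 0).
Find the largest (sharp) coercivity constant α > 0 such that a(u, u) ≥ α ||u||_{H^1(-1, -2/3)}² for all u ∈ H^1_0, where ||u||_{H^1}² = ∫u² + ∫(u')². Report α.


α = 1

Coercivity of a(·,·) on H^1_0(-1, -2/3) means a(u, u) ≥ α ||u||_{H^1}² for every u ∈ H^1_0.
The interval has length L = 1/3, and Poincaré/coercivity depend only on L. Here a(u, u) = ∫(u')² + (15/4)·∫u².
Here c = 15/4 ≥ 1, so a(u,u) = ∫(u')² + c∫u² ≥ ∫(u')² + ∫u² = ||u||_{H^1}², i.e. α = 1 works. No larger α is possible: a(u,u) ≥ α||u||_{H^1}² means (1−α)∫(u')² ≥ (α−c)∫u², and for the modes u_n = sin(nπ(x−x₀)/L) (x₀ the left endpoint) one has ∫u_n²/∫(u_n')² = (L/(nπ))² → 0, so a(u_n,u_n)/||u_n||_{H^1}² → 1. Hence the optimal constant is α = 1.
Therefore α = 1.


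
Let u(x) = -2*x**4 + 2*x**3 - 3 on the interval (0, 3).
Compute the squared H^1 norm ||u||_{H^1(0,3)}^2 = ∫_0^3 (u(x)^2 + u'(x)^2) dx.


||u||_{H^1}^2 = 485973/35

The H^1 norm (squared) on an interval (0, L) is
  ||u||_{H^1}^2 = ∫_0^L u(x)^2 dx + ∫_0^L u'(x)^2 dx.
Compute u'(x) = -8*x**3 + 6*x**2.
Then u(x)^2 = 4*x**8 - 8*x**7 + 4*x**6 + 12*x**4 - 12*x**3 + 9 and u'(x)^2 = 64*x**6 - 96*x**5 + 36*x**4.
Integrate each monomial from 0 to 3 using ∫_0^3 c·x^n dx = c·3^(n+1)/(n+1):
  ∫_0^3 u(x)^2 dx = ∫_0^3 (4*x^8 - 8*x^7 + 4*x^6 + 12*x^4 - 12*x^3 + 9) dx. Term by term:
    ∫_0^3 4*x^8 dx = 8748;  ∫_0^3 -8*x^7 dx = -6561;  ∫_0^3 4*x^6 dx = 8748/7;
    ∫_0^3 12*x^4 dx = 2916/5;  ∫_0^3 -12*x^3 dx = -243;  ∫_0^3 9 dx = 27.
  Sum: 8748 − 6561 + 8748/7 + 2916/5 − 243 + 27 = 133137/35.
  ∫_0^3 u'(x)^2 dx = ∫_0^3 (64*x^6 - 96*x^5 + 36*x^4) dx. Term by term:
    ∫_0^3 64*x^6 dx = 139968/7;  ∫_0^3 -96*x^5 dx = -11664;  ∫_0^3 36*x^4 dx = 8748/5.
  Sum: 139968/7 − 11664 + 8748/5 = 352836/35.
Adding: ||u||_{H^1}^2 = 133137/35 + 352836/35 = 485973/35.


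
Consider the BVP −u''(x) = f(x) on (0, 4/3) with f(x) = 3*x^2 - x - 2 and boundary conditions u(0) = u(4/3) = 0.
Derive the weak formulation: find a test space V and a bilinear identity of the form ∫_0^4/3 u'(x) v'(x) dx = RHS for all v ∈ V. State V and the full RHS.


V = H^1_0(0, 4/3) (so v(0) = v(4/3) = 0); weak form: ∫_0^4/3 u'v' dx = ∫_0^4/3 (3*x^2 - x - 2) v dx for all v ∈ V.

Multiply both sides by a test function v and integrate from 0 to 4/3:
  ∫_0^4/3 −u''(x) v(x) dx = ∫_0^4/3 f(x) v(x) dx.
Integrate the LHS by parts once:
  ∫_0^4/3 −u'' v dx = −[u'(x) v(x)]_0^4/3 + ∫_0^4/3 u'(x) v'(x) dx.
Thus ∫_0^4/3 u'(x) v'(x) dx = ∫_0^4/3 f(x) v(x) dx + [u'(x) v(x)]_0^4/3.
Choose V so that boundary terms are either known or forced to vanish.
u is Dirichlet: u(0) = u(4/3) = 0. Let V = H^1_0(0, 4/3); then v(0) = v(4/3) = 0, and [u' v]_0^4/3 = 0.
Weak formulation: find u (satisfying any essential BC) such that ∫_0^4/3 u'(x) v'(x) dx = ∫_0^4/3 f v dx for all v ∈ V.
Substituting f(x) = 3*x^2 - x - 2, the right-hand side is ∫_0^4/3 (3*x^2 - x - 2) v dx.


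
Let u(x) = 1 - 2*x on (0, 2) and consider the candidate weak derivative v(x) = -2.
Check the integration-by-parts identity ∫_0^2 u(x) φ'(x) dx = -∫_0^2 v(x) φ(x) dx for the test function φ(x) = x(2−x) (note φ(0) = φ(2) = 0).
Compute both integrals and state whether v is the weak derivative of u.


LHS = 8/3, RHS = 8/3. Yes, v = u' weakly.

u(x) = 1 - 2*x, classical derivative u'(x) = -2.
φ(x) = x(2−x), so φ'(x) = 2 - 2*x.
Note φ(0) = φ(2) = 0, so the boundary term u·φ vanishes.
LHS = ∫_0^2 u(x) φ'(x) dx = ∫_0^2 (4*x^2 - 6*x + 2) dx. Term by term:
  ∫_0^2 4*x^2 dx = 32/3;  ∫_0^2 -6*x dx = -12;  ∫_0^2 2 dx = 4.
Sum: 32/3 − 12 + 4 = 8/3.
So LHS = 8/3.
∫_0^2 v(x) φ(x) dx = ∫_0^2 (2*x^2 - 4*x) dx. Term by term:
  ∫_0^2 2*x^2 dx = 16/3;  ∫_0^2 -4*x dx = -8.
Sum: 16/3 − 8 = -8/3.
So RHS = -∫_0^2 v(x) φ(x) dx = 8/3.
LHS = RHS, so the identity holds for this test φ.
Moreover u is smooth here and v(x) = u'(x) = -2 pointwise, so the identity holds for every test function. Hence v is the weak derivative of u.


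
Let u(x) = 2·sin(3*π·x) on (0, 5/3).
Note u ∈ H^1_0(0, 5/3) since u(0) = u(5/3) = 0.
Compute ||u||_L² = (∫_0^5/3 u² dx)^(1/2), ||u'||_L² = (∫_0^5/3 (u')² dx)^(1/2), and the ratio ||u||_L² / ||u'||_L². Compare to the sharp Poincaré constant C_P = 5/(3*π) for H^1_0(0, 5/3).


||u||_L² / ||u'||_L² = 1/(3*π) < C_P = 5/(3*π).

u(x) = 2·sin(3*π·x), so u'(x) = 6*π*cos(3*π*x).
Writing u(x) = A·sin(kπx/L) with A = 2 and k = 5, use ∫_0^L sin²(kπx/L) dx = L/2 and ∫_0^L cos²(kπx/L) dx = L/2.
u² = 4·sin²(3*π·x) and (u')² = 36*π^2·cos²(3*π·x), and each of sin², cos² integrates to L/2 = 5/6 over (0, 5/3).
∫_0^5/3 u² dx = 10/3, so ||u||_L² = sqrt(30)/3.
∫_0^5/3 (u')² dx = 30*π^2, so ||u'||_L² = sqrt(30)*π.
Ratio ||u||_L² / ||u'||_L² = 1/(3*π).
Sharp Poincaré constant on H^1_0(0, 5/3) is C_P = L/π = 5/(3*π), achieved by sin(3*π/5·x).
This is the k = 5 harmonic; the ratio L/(kπ) is strictly less than C_P = L/π, consistent with the sharp inequality ||u||_L² ≤ C_P ||u'||_L².


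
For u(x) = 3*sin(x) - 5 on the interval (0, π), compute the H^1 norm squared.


||u||_{H^1(0,π)}^2 = -60 + 34*π

u'(x) = 3*cos(x).
Expand u² and (u')² and integrate term by term on (0, π), using: for integers n ≥ 1, ∫_0^π sin²(nx) dx = ∫_0^π cos²(nx) dx = π/2; for n ≠ n', ∫_0^π sin(nx)sin(n'x) dx = ∫_0^π cos(nx)cos(n'x) dx = 0; and by product-to-sum, ∫_0^π sin(nx)cos(n'x) dx = ½∫_0^π [sin((n+n')x) + sin((n−n')x)] dx, which is 0 when n+n' is even and 2n/(n²−n'²) when n+n' is odd (it need not vanish on (0, π)). For the constant mode: ∫_0^π 1 dx = π, ∫_0^π cos(nx) dx = 0, ∫_0^π sin(nx) dx = (1−(−1)^n)/n.
  u² squared terms: (-5)²·∫1 dx = 25·π = 25*π;  (3)²·∫sin(x)² dx = 9·π/2 = 9*π/2.
  u² cross terms: 2·(-5)·(3)·∫1·sin(x) dx = -30·(2) = -60.
  So ∫_0^π u² dx = 25*π + 9*π/2 − 60 = -60 + 59*π/2.
  (u')² squared terms: (3)²·∫cos(x)² dx = 9·π/2 = 9*π/2.
  So ∫_0^π (u')² dx = 9*π/2.
||u||_{H^1}^2 = (-60 + 59*π/2) + (9*π/2) = -60 + 34*π.


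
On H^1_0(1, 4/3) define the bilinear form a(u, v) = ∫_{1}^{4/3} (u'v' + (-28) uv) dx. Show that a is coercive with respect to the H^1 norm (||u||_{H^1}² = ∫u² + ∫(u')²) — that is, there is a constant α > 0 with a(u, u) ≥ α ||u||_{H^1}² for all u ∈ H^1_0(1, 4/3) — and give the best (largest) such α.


α = (-28 + 9*π^2)/(1 + 9*π^2)

Coercivity of a(·,·) on H^1_0(1, 4/3) means a(u, u) ≥ α ||u||_{H^1}² for every u ∈ H^1_0.
The interval has length L = 1/3, and Poincaré/coercivity depend only on L. Here a(u, u) = ∫(u')² + (-28)·∫u².
Here c = -28 < 0 with |c| < (π/L)² = 9*π^2, so coercivity still holds. The condition a(u,u) ≥ α||u||_{H^1}² reads (1−α)∫(u')² ≥ (α−c)∫u². Any admissible α is ≤ 1 (rapidly oscillating u have ∫u²/∫(u')² → 0), and α = 1 would force 0 ≥ (1−c)∫u², impossible since c < 1; so 1−α > 0. By the sharp Poincaré inequality on H^1_0 of an interval of length L, ∫(u')² ≥ (π/L)²∫u² with equality for the first sine mode sin(π(x−x₀)/L) (x₀ the left endpoint), so the inequality holds for all u iff (1−α)(π/L)² ≥ α − c, i.e. α ≤ ((π/L)² + c)/((π/L)² + 1) = (1 + c(L/π)²)/(1 + (L/π)²). (Direct route, valid since c ≤ 0: Poincaré gives c∫u² ≥ c(L/π)²∫(u')², so a(u,u) ≥ (1 + c(L/π)²)∫(u')², while ||u||_{H^1}² ≤ (1 + (L/π)²)∫(u')²; dividing yields the same α.) With (π/L)² = 9*π^2 and c = -28, the largest admissible constant is α = ((π/L)² + c)/((π/L)² + 1).
Simplifying, α = (-28 + 9*π^2)/(1 + 9*π^2).


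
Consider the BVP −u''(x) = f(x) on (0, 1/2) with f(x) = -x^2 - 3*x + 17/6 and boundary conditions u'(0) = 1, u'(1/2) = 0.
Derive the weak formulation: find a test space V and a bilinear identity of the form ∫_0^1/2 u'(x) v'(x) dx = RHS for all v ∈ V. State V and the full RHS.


V = H^1(0, 1/2) (v unrestricted at boundary; u is determined up to an additive constant); weak form: ∫_0^1/2 u'v' dx = ∫_0^1/2 (-x^2 - 3*x + 17/6) v dx − v(0) for all v ∈ V.

Multiply both sides by a test function v and integrate from 0 to 1/2:
  ∫_0^1/2 −u''(x) v(x) dx = ∫_0^1/2 f(x) v(x) dx.
Integrate the LHS by parts once:
  ∫_0^1/2 −u'' v dx = −[u'(x) v(x)]_0^1/2 + ∫_0^1/2 u'(x) v'(x) dx.
Thus ∫_0^1/2 u'(x) v'(x) dx = ∫_0^1/2 f(x) v(x) dx + [u'(x) v(x)]_0^1/2.
Choose V so that boundary terms are either known or forced to vanish.
u has inhomogeneous Neumann u'(0) = 1, u'(1/2) = 0. [u' v]_0^1/2 = (0)·v(1/2) − (1)·v(0) = − v(0). Take V = H^1(0, 1/2); boundary term becomes part of RHS.
Weak formulation: find u (satisfying any essential BC) such that ∫_0^1/2 u'(x) v'(x) dx = ∫_0^1/2 f v dx − v(0) for all v ∈ V (Neumann data are natural BCs: they enter the RHS as boundary terms).
Substituting f(x) = -x^2 - 3*x + 17/6, the right-hand side is ∫_0^1/2 (-x^2 - 3*x + 17/6) v dx − v(0).
Compatibility check (pure Neumann): taking v ≡ 1 ∈ V gives 0 = ∫_0^1/2 f dx + (0) − (1), i.e. ∫_0^1/2 f dx must equal u'(0) − u'(1/2) = 1. Indeed ∫_0^1/2 (-x^2 - 3*x + 17/6) dx = 1, so the data are compatible. The solution is then unique only up to an additive constant (fix it e.g. by requiring ∫_0^1/2 u dx = 0).
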